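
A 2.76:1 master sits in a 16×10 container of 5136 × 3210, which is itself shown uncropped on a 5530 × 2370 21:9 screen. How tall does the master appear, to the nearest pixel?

1374 px

First fit — 2.76:1 into 5136×3210 spans the width: 5136.00 × 1860.87.
Second fit — the 16×10 canvas into 5530×2370 spans the height: 3792.00 × 2370.00 (×0.7383 from 5136×3210).
Applying the same ×0.7383: 1860.87 → 1373.91.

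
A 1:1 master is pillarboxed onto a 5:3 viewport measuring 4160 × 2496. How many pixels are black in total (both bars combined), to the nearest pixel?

4153344 pixels

1:1 (1.000) < 5:3 (1.667), so the master fills the height.
Content width = 2496 × 1/1 ≈ 2496.0000 px.
Leftover width: 4160 − 2496.0000 = 1664.0000 px.
Across the 2496-px span: 1664.0000 × 2496 ≈ 4153344 px.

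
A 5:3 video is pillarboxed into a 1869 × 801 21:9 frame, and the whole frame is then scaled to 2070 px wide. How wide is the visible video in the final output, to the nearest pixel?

1479 px

Fitted into 1869×801, the video spans the height; its width is 801 × 5/3 ≈ 1335.00 px.
Resizing to 2070 px wide multiplies everything by 1.1075: 1335.00 → 1478.57 px.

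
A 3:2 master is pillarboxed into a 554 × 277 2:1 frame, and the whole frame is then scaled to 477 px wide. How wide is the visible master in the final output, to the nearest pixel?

358 px

At 554×277 the master is height-limited, so width = 277 × 3/2 ≈ 415.50 px.
Resizing to 477 px wide multiplies everything by 0.8610: 415.50 → 357.75 px.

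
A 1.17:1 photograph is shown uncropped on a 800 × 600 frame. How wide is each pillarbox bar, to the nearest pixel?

49 px

1.17:1 (1.170) < 4:3 (1.333), so the photograph fills the height.
That makes the image 702.00 px wide (600 × 1.170).
800 − 702.00 = 98.00 px of bars (49.00 each).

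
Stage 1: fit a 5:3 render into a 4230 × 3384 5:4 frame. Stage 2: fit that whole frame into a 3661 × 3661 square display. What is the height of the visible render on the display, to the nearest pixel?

2197 px

Inside the 4230×3384 canvas the render is width-limited at 4230.00 × 2538.00.
5:4 in 3661×3661: fills the width, so the intermediate becomes 3661.00 × 2928.80 — a scale of ×0.8655.
The render scales with it: height 2538.00 × 0.8655 ≈ 2196.60.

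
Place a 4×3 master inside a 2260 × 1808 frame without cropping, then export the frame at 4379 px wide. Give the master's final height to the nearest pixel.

3284 px

At 2260×1808 the master is width-limited, so height = 2260 × 3/4 ≈ 1695.00 px.
Resizing to 4379 px wide multiplies everything by 1.9376: 1695.00 → 3284.25 px.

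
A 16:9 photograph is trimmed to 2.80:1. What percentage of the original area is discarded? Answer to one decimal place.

The width stays; only height is cut (since 2.80:1 is wider than 16:9).
(1.778)/(2.800) ≈ 0.635 of the area survives, leaving 36.51% discarded.

36.5%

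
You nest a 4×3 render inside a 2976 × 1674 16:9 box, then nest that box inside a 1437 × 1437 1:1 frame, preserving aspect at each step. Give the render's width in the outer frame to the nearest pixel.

1078 px

Inside the 2976×1674 canvas the render is height-limited at 2232.00 × 1674.00.
The 16:9 canvas is width-limited in 1437×1437, giving 1437.00 × 808.31; scale factor 0.4829.
The render scales with it: width 2232.00 × 0.4829 ≈ 1077.75.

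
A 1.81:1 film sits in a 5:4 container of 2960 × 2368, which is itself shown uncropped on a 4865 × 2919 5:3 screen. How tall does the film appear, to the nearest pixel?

2016 px

Inside the 2960×2368 canvas the film is width-limited at 2960.00 × 1635.36.
Second fit — the 5:4 canvas into 4865×2919 spans the height: 3648.75 × 2919.00 (×1.2327 from 2960×2368).
So the film's height is 1635.36 × 1.2327 ≈ 2015.88.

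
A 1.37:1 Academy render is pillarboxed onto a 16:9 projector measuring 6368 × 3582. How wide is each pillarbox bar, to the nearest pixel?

730 px

Since 1.370 < 1.778, the render is height-limited.
The render is 3582 × 1.370 ≈ 4907.34 px wide.
Black = 6368 − 4907.34 = 1460.66 px, or 730.33 per bar.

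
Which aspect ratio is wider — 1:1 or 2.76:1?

1 and 2.76; 2.76 > 1.

2.76:1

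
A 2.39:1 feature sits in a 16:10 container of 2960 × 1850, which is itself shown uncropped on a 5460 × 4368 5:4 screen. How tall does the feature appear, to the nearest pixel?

2285 px

First fit — 2.39:1 into 2960×1850 spans the width: 2960.00 × 1238.49.
Second fit — the 16:10 canvas into 5460×4368 spans the width: 5460.00 × 3412.50 (×1.8446 from 2960×1850).
The feature scales with it: height 1238.49 × 1.8446 ≈ 2284.52.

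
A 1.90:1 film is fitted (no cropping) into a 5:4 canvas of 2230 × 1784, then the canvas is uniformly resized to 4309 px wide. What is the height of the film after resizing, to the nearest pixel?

Fitted into 2230×1784, the film spans the width; its height is 2230 / 1.900 ≈ 1173.68 px.
Resizing to 4309 px wide multiplies everything by 1.9323: 1173.68 → 2267.89 px.

2268 px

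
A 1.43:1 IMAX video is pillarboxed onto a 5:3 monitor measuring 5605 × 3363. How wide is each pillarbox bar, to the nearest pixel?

1.43:1 IMAX is narrower than 5:3, so it spans the full height.
That makes the image 4809.09 px wide (3363 × 1.430).
5605 − 4809.09 = 795.91 px of bars (397.95 each).

398 px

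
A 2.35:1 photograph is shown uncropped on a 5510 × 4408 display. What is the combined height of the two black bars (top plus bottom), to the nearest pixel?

Since 2.350 > 1.250, the photograph is width-limited.
Content height = 5510 / 2.350 ≈ 2344.68 px.
Leftover height: 4408 − 2344.68 = 2063.32 px.

2063 px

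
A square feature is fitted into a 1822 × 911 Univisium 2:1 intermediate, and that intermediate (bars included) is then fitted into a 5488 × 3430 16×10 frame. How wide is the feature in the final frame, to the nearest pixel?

square in 1822×911: fills the height, so the feature is 911.00 × 911.00.
Univisium 2:1 in 5488×3430: fills the width, so the intermediate becomes 5488.00 × 2744.00 — a scale of ×3.0121.
So the feature's width is 911.00 × 3.0121 ≈ 2744.00.

2744 px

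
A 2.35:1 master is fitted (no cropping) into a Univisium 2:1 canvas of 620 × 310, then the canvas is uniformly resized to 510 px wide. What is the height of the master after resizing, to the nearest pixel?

217 px

At 620×310 the master is width-limited, so height = 620 / 2.350 ≈ 263.83 px.
Resizing to 510 px wide multiplies everything by 0.8226: 263.83 → 217.02 px.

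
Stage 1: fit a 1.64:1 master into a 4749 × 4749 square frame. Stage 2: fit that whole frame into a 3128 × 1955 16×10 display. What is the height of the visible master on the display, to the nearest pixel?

1192 px

1.64:1 in 4749×4749: fills the width, so the master is 4749.00 × 2895.73.
square in 3128×1955: fills the height, so the intermediate becomes 1955.00 × 1955.00 — a scale of ×0.4117.
So the master's height is 2895.73 × 0.4117 ≈ 1192.07.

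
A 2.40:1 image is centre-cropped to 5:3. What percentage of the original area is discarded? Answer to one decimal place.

The height stays; only width is cut (since 5:3 is narrower than 2.40:1).
Fraction kept = (1.667)/(2.400) ≈ 69.44%, so 30.56% is lost.

30.6%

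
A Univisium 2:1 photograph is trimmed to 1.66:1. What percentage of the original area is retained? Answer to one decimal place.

The height stays; only width is cut (since 1.66:1 is narrower than Univisium 2:1).
Fraction kept = (1.660)/(2.000) ≈ 83.00%.

83.0%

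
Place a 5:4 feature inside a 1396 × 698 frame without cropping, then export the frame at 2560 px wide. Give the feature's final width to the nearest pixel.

At 1396×698 the feature is height-limited, so width = 698 × 5/4 ≈ 872.50 px.
Scaling 1396 → 2560 is ×1.8338, so the width becomes 872.50 × 1.8338 ≈ 1600.00 px.

1600 px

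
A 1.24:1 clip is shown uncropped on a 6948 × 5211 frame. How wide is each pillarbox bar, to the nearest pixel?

243 px

Since 1.240 < 1.333, the clip is height-limited.
That makes the image 6461.64 px wide (5211 × 1.240).
Leftover width: 6948 − 6461.64 = 486.36 px → 243.18 each side.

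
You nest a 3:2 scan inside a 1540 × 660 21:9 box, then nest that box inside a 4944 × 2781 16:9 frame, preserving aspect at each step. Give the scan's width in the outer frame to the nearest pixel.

Inside the 1540×660 canvas the scan is height-limited at 990.00 × 660.00.
21:9 in 4944×2781: fills the width, so the intermediate becomes 4944.00 × 2118.86 — a scale of ×3.2104.
The scan scales with it: width 990.00 × 3.2104 ≈ 3178.29.

3178 px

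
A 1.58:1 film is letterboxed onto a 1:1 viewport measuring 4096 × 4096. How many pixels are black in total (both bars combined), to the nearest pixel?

6158725 pixels

Since 1.580 > 1.000, the film is width-limited.
That makes the image 2592.4051 px tall (4096 / 1.580).
Black = 4096 − 2592.4051 = 1503.5949 px.
Bar area = 1503.5949 × 4096 ≈ 6158725 px.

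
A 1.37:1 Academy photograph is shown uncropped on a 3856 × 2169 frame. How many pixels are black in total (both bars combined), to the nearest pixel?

1.37:1 Academy is narrower than 16×9, so it spans the full height.
That makes the image 2971.5300 px wide (2169 × 1.370).
Black = 3856 − 2971.5300 = 884.4700 px.
Across the 2169-px span: 884.4700 × 2169 ≈ 1918415 px.

1918415 pixels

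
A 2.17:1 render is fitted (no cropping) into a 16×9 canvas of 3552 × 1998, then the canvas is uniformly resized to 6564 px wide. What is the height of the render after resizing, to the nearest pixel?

Fitted into 3552×1998, the render spans the width; its height is 3552 / 2.170 ≈ 1636.87 px.
Scaling 3552 → 6564 is ×1.8480, so the height becomes 1636.87 × 1.8480 ≈ 3024.88 px.

3025 px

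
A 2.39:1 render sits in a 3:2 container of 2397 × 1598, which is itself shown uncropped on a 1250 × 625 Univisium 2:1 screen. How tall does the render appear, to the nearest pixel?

Inside the 2397×1598 canvas the render is width-limited at 2397.00 × 1002.93.
Second fit — the 3:2 canvas into 1250×625 spans the height: 937.50 × 625.00 (×0.3911 from 2397×1598).
So the render's height is 1002.93 × 0.3911 ≈ 392.26.

392 px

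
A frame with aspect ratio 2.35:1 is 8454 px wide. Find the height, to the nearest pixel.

3597 px

8454 / 2.350 = 3597.45.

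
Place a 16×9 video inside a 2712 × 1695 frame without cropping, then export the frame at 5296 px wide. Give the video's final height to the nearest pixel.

In the 2712×1695 frame the video fills the width: height = 2712 × 9/16 ≈ 1525.50 px.
Scaling 2712 → 5296 is ×1.9528, so the height becomes 1525.50 × 1.9528 ≈ 2979.00 px.

2979 px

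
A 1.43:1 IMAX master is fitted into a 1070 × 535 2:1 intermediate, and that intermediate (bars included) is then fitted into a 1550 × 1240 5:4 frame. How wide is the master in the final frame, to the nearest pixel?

1.43:1 IMAX in 1070×535: fills the height, so the master is 765.05 × 535.00.
Second fit — the 2:1 canvas into 1550×1240 spans the width: 1550.00 × 775.00 (×1.4486 from 1070×535).
The master scales with it: width 765.05 × 1.4486 ≈ 1108.25.

1108 px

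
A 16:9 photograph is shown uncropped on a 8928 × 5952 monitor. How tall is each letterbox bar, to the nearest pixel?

16:9 (1.778) > 3×2 (1.500), so the photograph fills the width.
That makes the image 5022.00 px tall (8928 × 9/16).
5952 − 5022.00 = 930.00 px of bars (465.00 each).

465 px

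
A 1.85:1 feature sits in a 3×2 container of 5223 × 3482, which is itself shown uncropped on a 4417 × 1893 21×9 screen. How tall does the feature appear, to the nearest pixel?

1.85:1 in 5223×3482: fills the width, so the feature is 5223.00 × 2823.24.
Second fit — the 3×2 canvas into 4417×1893 spans the height: 2839.50 × 1893.00 (×0.5437 from 5223×3482).
The feature scales with it: height 2823.24 × 0.5437 ≈ 1534.86.

1535 px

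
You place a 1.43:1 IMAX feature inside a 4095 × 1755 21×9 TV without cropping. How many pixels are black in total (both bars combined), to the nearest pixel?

2782289 pixels

Since 1.430 < 2.333, the feature is height-limited.
The feature is 1755 × 1.430 ≈ 2509.6500 px wide.
4095 − 2509.6500 = 1585.3500 px of bars.
That's 1585.3500 × 1755 ≈ 2782289 black pixels.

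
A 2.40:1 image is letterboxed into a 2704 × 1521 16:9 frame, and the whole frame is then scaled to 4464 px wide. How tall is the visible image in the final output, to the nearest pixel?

1860 px

In the 2704×1521 frame the image fills the width: height = 2704 / 2.400 ≈ 1126.67 px.
Scaling 2704 → 4464 is ×1.6509, so the height becomes 1126.67 × 1.6509 ≈ 1860.00 px.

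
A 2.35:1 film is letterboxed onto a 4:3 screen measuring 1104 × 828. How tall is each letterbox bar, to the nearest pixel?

2.35:1 is wider than 4:3, so it spans the full width.
Content height = 1104 / 2.350 ≈ 469.79 px.
Leftover height: 828 − 469.79 = 358.21 px → 179.11 each side.

179 px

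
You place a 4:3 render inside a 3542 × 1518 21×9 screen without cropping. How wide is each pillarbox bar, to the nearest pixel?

759 px

Since 1.333 < 2.333, the render is height-limited.
The render is 1518 × 4/3 ≈ 2024.00 px wide.
Leftover width: 3542 − 2024.00 = 1518.00 px → 759.00 each side.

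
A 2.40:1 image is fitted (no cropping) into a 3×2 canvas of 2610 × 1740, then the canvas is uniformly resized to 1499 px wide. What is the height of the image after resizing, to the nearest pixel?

625 px

In the 2610×1740 frame the image fills the width: height = 2610 / 2.400 ≈ 1087.50 px.
Resizing to 1499 px wide multiplies everything by 0.5743: 1087.50 → 624.58 px.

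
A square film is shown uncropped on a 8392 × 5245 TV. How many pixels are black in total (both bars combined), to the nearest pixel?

16506015 pixels

square is narrower than 16:10, so it spans the full height.
The film is 5245 × 1/1 ≈ 5245.0000 px wide.
Leftover width: 8392 − 5245.0000 = 3147.0000 px.
That's 3147.0000 × 5245 ≈ 16506015 black pixels.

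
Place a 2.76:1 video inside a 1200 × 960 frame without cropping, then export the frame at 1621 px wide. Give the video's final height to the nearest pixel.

At 1200×960 the video is width-limited, so height = 1200 / 2.760 ≈ 434.78 px.
Resizing to 1621 px wide multiplies everything by 1.3508: 434.78 → 587.32 px.

587 px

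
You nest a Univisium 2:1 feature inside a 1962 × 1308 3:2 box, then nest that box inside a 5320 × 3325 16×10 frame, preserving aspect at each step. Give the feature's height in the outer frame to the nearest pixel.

2494 px

First fit — Univisium 2:1 into 1962×1308 spans the width: 1962.00 × 981.00.
3:2 in 5320×3325: fills the height, so the intermediate becomes 4987.50 × 3325.00 — a scale of ×2.5420.
Applying the same ×2.5420: 981.00 → 2493.75.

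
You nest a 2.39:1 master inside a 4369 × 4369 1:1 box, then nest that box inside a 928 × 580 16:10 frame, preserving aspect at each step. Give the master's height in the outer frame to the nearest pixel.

243 px

First fit — 2.39:1 into 4369×4369 spans the width: 4369.00 × 1828.03.
Second fit — the 1:1 canvas into 928×580 spans the height: 580.00 × 580.00 (×0.1328 from 4369×4369).
So the master's height is 1828.03 × 0.1328 ≈ 242.68.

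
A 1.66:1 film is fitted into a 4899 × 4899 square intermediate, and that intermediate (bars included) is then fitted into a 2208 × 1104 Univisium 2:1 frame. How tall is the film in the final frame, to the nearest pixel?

665 px

First fit — 1.66:1 into 4899×4899 spans the width: 4899.00 × 2951.20.
The square canvas is height-limited in 2208×1104, giving 1104.00 × 1104.00; scale factor 0.2254.
So the film's height is 2951.20 × 0.2254 ≈ 665.06.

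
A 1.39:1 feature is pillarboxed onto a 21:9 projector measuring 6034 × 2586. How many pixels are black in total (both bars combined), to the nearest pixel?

6308444 pixels

Since 1.390 < 2.333, the feature is height-limited.
The feature is 2586 × 1.390 ≈ 3594.5400 px wide.
6034 − 3594.5400 = 2439.4600 px of bars.
That's 2439.4600 × 2586 ≈ 6308444 black pixels.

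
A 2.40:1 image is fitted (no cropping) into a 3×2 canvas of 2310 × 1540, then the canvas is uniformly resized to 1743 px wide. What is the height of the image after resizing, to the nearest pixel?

726 px

In the 2310×1540 frame the image fills the width: height = 2310 / 2.400 ≈ 962.50 px.
Resizing to 1743 px wide multiplies everything by 0.7545: 962.50 → 726.25 px.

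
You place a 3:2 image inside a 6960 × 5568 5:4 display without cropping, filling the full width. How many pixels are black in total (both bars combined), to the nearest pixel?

The image is 6960 × 2/3 ≈ 4640.0000 px tall.
5568 − 4640.0000 = 928.0000 px of bars.
Bar area = 928.0000 × 6960 ≈ 6458880 px.

6458880 pixels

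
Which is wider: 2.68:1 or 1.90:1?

2.68:1

2.68 and 1.9; 2.68 > 1.9.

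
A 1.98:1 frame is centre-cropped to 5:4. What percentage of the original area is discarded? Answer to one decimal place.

Going from 1.98:1 to 5:4 means cutting width while keeping height.
Area ratio = (1.250)/(1.980) = 63.13%; the remaining 36.87% is cropped out.

36.9%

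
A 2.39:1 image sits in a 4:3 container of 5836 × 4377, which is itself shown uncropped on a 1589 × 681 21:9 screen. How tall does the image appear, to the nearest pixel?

Inside the 5836×4377 canvas the image is width-limited at 5836.00 × 2441.84.
The 4:3 canvas is height-limited in 1589×681, giving 908.00 × 681.00; scale factor 0.1556.
So the image's height is 2441.84 × 0.1556 ≈ 379.92.

380 px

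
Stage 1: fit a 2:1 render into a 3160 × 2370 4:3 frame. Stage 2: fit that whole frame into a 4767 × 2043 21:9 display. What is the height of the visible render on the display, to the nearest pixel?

First fit — 2:1 into 3160×2370 spans the width: 3160.00 × 1580.00.
Second fit — the 4:3 canvas into 4767×2043 spans the height: 2724.00 × 2043.00 (×0.8620 from 3160×2370).
The render scales with it: height 1580.00 × 0.8620 ≈ 1362.00.

1362 px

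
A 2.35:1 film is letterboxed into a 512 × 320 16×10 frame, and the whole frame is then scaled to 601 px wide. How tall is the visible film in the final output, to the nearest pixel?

256 px

In the 512×320 frame the film fills the width: height = 512 / 2.350 ≈ 217.87 px.
Resizing to 601 px wide multiplies everything by 1.1738: 217.87 → 255.74 px.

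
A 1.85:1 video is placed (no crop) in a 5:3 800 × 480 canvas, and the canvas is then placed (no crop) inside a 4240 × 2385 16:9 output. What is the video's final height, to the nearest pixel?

2149 px

First fit — 1.85:1 into 800×480 spans the width: 800.00 × 432.43.
The 5:3 canvas is height-limited in 4240×2385, giving 3975.00 × 2385.00; scale factor 4.9688.
Applying the same ×4.9688: 432.43 → 2148.65.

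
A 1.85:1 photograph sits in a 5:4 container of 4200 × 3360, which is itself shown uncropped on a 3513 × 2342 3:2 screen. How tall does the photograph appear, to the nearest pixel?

1582 px

First fit — 1.85:1 into 4200×3360 spans the width: 4200.00 × 2270.27.
The 5:4 canvas is height-limited in 3513×2342, giving 2927.50 × 2342.00; scale factor 0.6970.
The photograph scales with it: height 2270.27 × 0.6970 ≈ 1582.43.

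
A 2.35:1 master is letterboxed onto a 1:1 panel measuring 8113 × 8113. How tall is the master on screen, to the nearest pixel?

2.35:1 (2.350) > 1:1 (1.000), so the master fills the width.
That makes the image 3452.34 px tall (8113 / 2.350).

3452 px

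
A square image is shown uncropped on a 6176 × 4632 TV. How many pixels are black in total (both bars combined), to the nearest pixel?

7151808 pixels

square is narrower than 4×3, so it spans the full height.
That makes the image 4632.0000 px wide (4632 × 1/1).
Black = 6176 − 4632.0000 = 1544.0000 px.
Across the 4632-px span: 1544.0000 × 4632 ≈ 7151808 px.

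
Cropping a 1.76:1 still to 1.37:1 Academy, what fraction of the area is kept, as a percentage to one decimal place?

Going from 1.76:1 to 1.37:1 Academy means cutting width while keeping height.
Fraction kept = (1.370)/(1.760) ≈ 77.84%.

77.8%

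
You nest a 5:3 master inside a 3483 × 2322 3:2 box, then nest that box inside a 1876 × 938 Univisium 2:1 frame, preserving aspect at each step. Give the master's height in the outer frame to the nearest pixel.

First fit — 5:3 into 3483×2322 spans the width: 3483.00 × 2089.80.
The 3:2 canvas is height-limited in 1876×938, giving 1407.00 × 938.00; scale factor 0.4040.
So the master's height is 2089.80 × 0.4040 ≈ 844.20.

844 px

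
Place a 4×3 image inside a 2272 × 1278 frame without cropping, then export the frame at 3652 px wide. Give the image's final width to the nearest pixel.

At 2272×1278 the image is height-limited, so width = 1278 × 4/3 ≈ 1704.00 px.
Resizing to 3652 px wide multiplies everything by 1.6074: 1704.00 → 2739.00 px.

2739 px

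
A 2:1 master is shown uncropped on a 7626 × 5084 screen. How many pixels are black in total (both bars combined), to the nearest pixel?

2:1 is wider than 3:2, so it spans the full width.
Content height = 7626 × 1/2 ≈ 3813.0000 px.
5084 − 3813.0000 = 1271.0000 px of bars.
Bar area = 1271.0000 × 7626 ≈ 9692646 px.

9692646 pixels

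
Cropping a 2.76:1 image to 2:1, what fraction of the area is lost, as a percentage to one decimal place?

27.5%

Going from 2.76:1 to 2:1 means cutting width while keeping height.
(2.000)/(2.760) ≈ 0.725 of the area survives, leaving 27.54% discarded.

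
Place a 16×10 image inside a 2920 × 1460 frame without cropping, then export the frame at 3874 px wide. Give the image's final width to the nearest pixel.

Fitted into 2920×1460, the image spans the height; its width is 1460 × 16/10 ≈ 2336.00 px.
The frame scales by 3874/2920 = 1.3267; 2336.00 × 1.3267 ≈ 3099.20 px.

3099 px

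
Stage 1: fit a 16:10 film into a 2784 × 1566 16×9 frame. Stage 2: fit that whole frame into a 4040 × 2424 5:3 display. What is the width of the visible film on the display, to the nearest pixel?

3636 px

Inside the 2784×1566 canvas the film is height-limited at 2505.60 × 1566.00.
16×9 in 4040×2424: fills the width, so the intermediate becomes 4040.00 × 2272.50 — a scale of ×1.4511.
So the film's width is 2505.60 × 1.4511 ≈ 3636.00.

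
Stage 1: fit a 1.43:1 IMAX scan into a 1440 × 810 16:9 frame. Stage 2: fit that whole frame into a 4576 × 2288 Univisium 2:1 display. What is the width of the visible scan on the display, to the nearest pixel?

3272 px

1.43:1 IMAX in 1440×810: fills the height, so the scan is 1158.30 × 810.00.
The 16:9 canvas is height-limited in 4576×2288, giving 4067.56 × 2288.00; scale factor 2.8247.
The scan scales with it: width 1158.30 × 2.8247 ≈ 3271.84.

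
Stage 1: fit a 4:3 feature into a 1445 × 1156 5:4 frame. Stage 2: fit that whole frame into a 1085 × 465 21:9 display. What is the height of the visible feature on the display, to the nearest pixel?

436 px

First fit — 4:3 into 1445×1156 spans the width: 1445.00 × 1083.75.
5:4 in 1085×465: fills the height, so the intermediate becomes 581.25 × 465.00 — a scale of ×0.4022.
Applying the same ×0.4022: 1083.75 → 435.94.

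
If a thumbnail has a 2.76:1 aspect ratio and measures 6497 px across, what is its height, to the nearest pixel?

6497 / 2.760 = 2353.99.

2354 px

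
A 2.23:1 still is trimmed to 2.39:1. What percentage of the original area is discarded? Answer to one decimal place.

6.7%

Going from 2.23:1 to 2.39:1 means cutting height while keeping width.
Area ratio = (2.230)/(2.390) = 93.31%; the remaining 6.69% is cropped out.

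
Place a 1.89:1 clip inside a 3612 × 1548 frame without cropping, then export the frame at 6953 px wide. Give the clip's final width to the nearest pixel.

Fitted into 3612×1548, the clip spans the height; its width is 1548 × 1.890 ≈ 2925.72 px.
Resizing to 6953 px wide multiplies everything by 1.9250: 2925.72 → 5631.93 px.

5632 px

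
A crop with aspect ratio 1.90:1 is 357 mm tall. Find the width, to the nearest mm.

At 1.90:1, 357 × 1.900 ≈ 678.30.

678 mm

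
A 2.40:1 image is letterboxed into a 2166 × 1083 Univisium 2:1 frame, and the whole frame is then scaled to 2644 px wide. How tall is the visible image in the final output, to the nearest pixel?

1102 px

Fitted into 2166×1083, the image spans the width; its height is 2166 / 2.400 ≈ 902.50 px.
The frame scales by 2644/2166 = 1.2207; 902.50 × 1.2207 ≈ 1101.67 px.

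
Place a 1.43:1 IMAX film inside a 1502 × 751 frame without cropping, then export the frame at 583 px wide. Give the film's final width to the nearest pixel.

417 px

Fitted into 1502×751, the film spans the height; its width is 751 × 1.430 ≈ 1073.93 px.
The frame scales by 583/1502 = 0.3881; 1073.93 × 0.3881 ≈ 416.85 px.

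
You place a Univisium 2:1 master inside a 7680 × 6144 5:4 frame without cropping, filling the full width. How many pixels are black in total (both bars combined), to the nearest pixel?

17694720 pixels

That makes the image 3840.0000 px tall (7680 × 1/2).
Black = 6144 − 3840.0000 = 2304.0000 px.
That's 2304.0000 × 7680 ≈ 17694720 black pixels.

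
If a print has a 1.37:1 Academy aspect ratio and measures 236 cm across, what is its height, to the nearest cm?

236 / 1.370 = 172.26.

172 cm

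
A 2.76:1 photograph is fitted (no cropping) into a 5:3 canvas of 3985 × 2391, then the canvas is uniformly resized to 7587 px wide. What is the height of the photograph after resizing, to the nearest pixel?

2749 px

At 3985×2391 the photograph is width-limited, so height = 3985 / 2.760 ≈ 1443.84 px.
The frame scales by 7587/3985 = 1.9039; 1443.84 × 1.9039 ≈ 2748.91 px.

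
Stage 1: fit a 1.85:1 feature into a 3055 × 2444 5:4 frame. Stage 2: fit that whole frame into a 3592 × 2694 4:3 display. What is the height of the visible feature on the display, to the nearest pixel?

First fit — 1.85:1 into 3055×2444 spans the width: 3055.00 × 1651.35.
5:4 in 3592×2694: fills the height, so the intermediate becomes 3367.50 × 2694.00 — a scale of ×1.1023.
The feature scales with it: height 1651.35 × 1.1023 ≈ 1820.27.

1820 px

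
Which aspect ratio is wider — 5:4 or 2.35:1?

2.35:1

5:4 = 1.25 and 2.35; 2.35 > 1.25.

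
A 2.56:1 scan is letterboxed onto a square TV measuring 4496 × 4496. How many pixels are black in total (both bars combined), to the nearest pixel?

12317916 pixels

Since 2.560 > 1.000, the scan is width-limited.
Content height = 4496 / 2.560 ≈ 1756.2500 px.
4496 − 1756.2500 = 2739.7500 px of bars.
Bar area = 2739.7500 × 4496 ≈ 12317916 px.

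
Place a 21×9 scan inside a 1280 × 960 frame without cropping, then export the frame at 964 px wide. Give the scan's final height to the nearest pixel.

413 px

Fitted into 1280×960, the scan spans the width; its height is 1280 × 9/21 ≈ 548.57 px.
Scaling 1280 → 964 is ×0.7531, so the height becomes 548.57 × 0.7531 ≈ 413.14 px.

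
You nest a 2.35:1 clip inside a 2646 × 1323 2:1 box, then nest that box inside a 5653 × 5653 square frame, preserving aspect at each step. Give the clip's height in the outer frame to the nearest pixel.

2406 px

Inside the 2646×1323 canvas the clip is width-limited at 2646.00 × 1125.96.
The 2:1 canvas is width-limited in 5653×5653, giving 5653.00 × 2826.50; scale factor 2.1364.
The clip scales with it: height 1125.96 × 2.1364 ≈ 2405.53.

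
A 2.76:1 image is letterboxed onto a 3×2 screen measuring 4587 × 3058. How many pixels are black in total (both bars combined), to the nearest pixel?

6403651 pixels

2.76:1 (2.760) > 3×2 (1.500), so the image fills the width.
That makes the image 1661.9565 px tall (4587 / 2.760).
Leftover height: 3058 − 1661.9565 = 1396.0435 px.
Bar area = 1396.0435 × 4587 ≈ 6403651 px.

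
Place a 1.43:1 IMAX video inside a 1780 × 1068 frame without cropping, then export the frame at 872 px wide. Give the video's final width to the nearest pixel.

748 px

At 1780×1068 the video is height-limited, so width = 1068 × 1.430 ≈ 1527.24 px.
Resizing to 872 px wide multiplies everything by 0.4899: 1527.24 → 748.18 px.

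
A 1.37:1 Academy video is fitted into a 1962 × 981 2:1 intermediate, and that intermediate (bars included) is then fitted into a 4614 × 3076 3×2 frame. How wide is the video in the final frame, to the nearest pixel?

3161 px

Inside the 1962×981 canvas the video is height-limited at 1343.97 × 981.00.
The 2:1 canvas is width-limited in 4614×3076, giving 4614.00 × 2307.00; scale factor 2.3517.
So the video's width is 1343.97 × 2.3517 ≈ 3160.59.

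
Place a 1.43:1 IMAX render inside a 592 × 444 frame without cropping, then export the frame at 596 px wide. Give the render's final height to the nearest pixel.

In the 592×444 frame the render fills the width: height = 592 / 1.430 ≈ 413.99 px.
Scaling 592 → 596 is ×1.0068, so the height becomes 413.99 × 1.0068 ≈ 416.78 px.

417 px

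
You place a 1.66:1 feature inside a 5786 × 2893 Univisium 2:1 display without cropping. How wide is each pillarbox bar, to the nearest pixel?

Since 1.660 < 2.000, the feature is height-limited.
Content width = 2893 × 1.660 ≈ 4802.38 px.
Black = 5786 − 4802.38 = 983.62 px, or 491.81 per bar.

492 px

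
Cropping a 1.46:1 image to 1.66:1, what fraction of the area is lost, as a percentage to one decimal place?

Going from 1.46:1 to 1.66:1 means cutting height while keeping width.
Fraction kept = (1.460)/(1.660) ≈ 87.95%, so 12.05% is lost.

12.0%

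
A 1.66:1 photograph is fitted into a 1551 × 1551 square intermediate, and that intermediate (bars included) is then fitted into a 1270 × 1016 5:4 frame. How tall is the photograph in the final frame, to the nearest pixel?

First fit — 1.66:1 into 1551×1551 spans the width: 1551.00 × 934.34.
The square canvas is height-limited in 1270×1016, giving 1016.00 × 1016.00; scale factor 0.6551.
The photograph scales with it: height 934.34 × 0.6551 ≈ 612.05.

612 px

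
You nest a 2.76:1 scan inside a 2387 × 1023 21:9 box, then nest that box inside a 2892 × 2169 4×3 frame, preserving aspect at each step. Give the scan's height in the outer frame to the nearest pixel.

First fit — 2.76:1 into 2387×1023 spans the width: 2387.00 × 864.86.
21:9 in 2892×2169: fills the width, so the intermediate becomes 2892.00 × 1239.43 — a scale of ×1.2116.
Applying the same ×1.2116: 864.86 → 1047.83.

1048 px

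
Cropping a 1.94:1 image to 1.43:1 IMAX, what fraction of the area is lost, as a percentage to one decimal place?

The height stays; only width is cut (since 1.43:1 IMAX is narrower than 1.94:1).
Area ratio = (1.430)/(1.940) = 73.71%; the remaining 26.29% is cropped out.

26.3%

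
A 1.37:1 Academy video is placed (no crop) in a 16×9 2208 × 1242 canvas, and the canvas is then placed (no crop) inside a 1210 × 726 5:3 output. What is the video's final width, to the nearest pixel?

932 px

1.37:1 Academy in 2208×1242: fills the height, so the video is 1701.54 × 1242.00.
The 16×9 canvas is width-limited in 1210×726, giving 1210.00 × 680.62; scale factor 0.5480.
The video scales with it: width 1701.54 × 0.5480 ≈ 932.46.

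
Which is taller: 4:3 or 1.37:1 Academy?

4:3

4:3 = 1.333 and 1.37; 1.37 > 1.333. The smaller width-to-height ratio is the taller frame.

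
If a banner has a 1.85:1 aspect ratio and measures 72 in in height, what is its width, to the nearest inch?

133 in

72 × 1.850 = 133.20.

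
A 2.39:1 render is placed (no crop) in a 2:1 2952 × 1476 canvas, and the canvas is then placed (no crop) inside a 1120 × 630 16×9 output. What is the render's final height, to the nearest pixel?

469 px

First fit — 2.39:1 into 2952×1476 spans the width: 2952.00 × 1235.15.
Second fit — the 2:1 canvas into 1120×630 spans the width: 1120.00 × 560.00 (×0.3794 from 2952×1476).
So the render's height is 1235.15 × 0.3794 ≈ 468.62.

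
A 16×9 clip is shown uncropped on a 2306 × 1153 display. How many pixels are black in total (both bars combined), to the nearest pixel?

Since 1.778 < 2.000, the clip is height-limited.
The clip is 1153 × 16/9 ≈ 2049.7778 px wide.
Leftover width: 2306 − 2049.7778 = 256.2222 px.
That's 256.2222 × 1153 ≈ 295424 black pixels.

295424 pixels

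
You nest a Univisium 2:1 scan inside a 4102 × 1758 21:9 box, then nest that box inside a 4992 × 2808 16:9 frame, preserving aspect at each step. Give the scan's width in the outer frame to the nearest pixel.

Univisium 2:1 in 4102×1758: fills the height, so the scan is 3516.00 × 1758.00.
Second fit — the 21:9 canvas into 4992×2808 spans the width: 4992.00 × 2139.43 (×1.2170 from 4102×1758).
So the scan's width is 3516.00 × 1.2170 ≈ 4278.86.

4279 px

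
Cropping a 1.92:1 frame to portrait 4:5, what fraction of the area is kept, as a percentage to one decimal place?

The height stays; only width is cut (since portrait 4:5 is narrower than 1.92:1).
(0.800)/(1.920) ≈ 0.417 of the area survives.

41.7%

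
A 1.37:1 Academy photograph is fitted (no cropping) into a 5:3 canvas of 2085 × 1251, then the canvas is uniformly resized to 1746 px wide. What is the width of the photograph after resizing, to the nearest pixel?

1435 px

Fitted into 2085×1251, the photograph spans the height; its width is 1251 × 1.370 ≈ 1713.87 px.
The frame scales by 1746/2085 = 0.8374; 1713.87 × 0.8374 ≈ 1435.21 px.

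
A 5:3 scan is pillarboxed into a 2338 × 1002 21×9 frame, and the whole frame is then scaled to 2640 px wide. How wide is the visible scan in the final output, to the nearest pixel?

In the 2338×1002 frame the scan fills the height: width = 1002 × 5/3 ≈ 1670.00 px.
Resizing to 2640 px wide multiplies everything by 1.1292: 1670.00 → 1885.71 px.

1886 px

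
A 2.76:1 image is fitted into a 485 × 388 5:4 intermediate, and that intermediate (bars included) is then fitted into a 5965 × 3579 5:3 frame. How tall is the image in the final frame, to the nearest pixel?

Inside the 485×388 canvas the image is width-limited at 485.00 × 175.72.
The 5:4 canvas is height-limited in 5965×3579, giving 4473.75 × 3579.00; scale factor 9.2242.
So the image's height is 175.72 × 9.2242 ≈ 1620.92.

1621 px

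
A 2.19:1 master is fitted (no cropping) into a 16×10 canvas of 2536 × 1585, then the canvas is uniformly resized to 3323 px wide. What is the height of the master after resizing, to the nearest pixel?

In the 2536×1585 frame the master fills the width: height = 2536 / 2.190 ≈ 1157.99 px.
Resizing to 3323 px wide multiplies everything by 1.3103: 1157.99 → 1517.35 px.

1517 px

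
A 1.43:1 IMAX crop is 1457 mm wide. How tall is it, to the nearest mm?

1019 mm

Height = 1457 / 1.430 = 1018.88.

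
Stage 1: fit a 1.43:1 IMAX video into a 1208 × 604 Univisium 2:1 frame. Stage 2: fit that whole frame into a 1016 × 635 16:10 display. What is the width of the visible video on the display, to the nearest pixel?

1.43:1 IMAX in 1208×604: fills the height, so the video is 863.72 × 604.00.
Second fit — the Univisium 2:1 canvas into 1016×635 spans the width: 1016.00 × 508.00 (×0.8411 from 1208×604).
The video scales with it: width 863.72 × 0.8411 ≈ 726.44.

726 px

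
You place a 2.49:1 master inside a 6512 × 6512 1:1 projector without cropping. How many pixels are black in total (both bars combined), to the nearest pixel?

2.49:1 (2.490) > 1:1 (1.000), so the master fills the width.
That makes the image 2615.2610 px tall (6512 / 2.490).
Leftover height: 6512 − 2615.2610 = 3896.7390 px.
Across the 6512-px span: 3896.7390 × 6512 ≈ 25375564 px.

25375564 pixels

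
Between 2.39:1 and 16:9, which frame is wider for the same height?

2.39 and 16:9 = 1.778; 2.39 > 1.778.

2.39:1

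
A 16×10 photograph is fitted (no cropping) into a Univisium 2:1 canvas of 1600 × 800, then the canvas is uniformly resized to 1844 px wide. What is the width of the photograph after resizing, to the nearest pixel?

Fitted into 1600×800, the photograph spans the height; its width is 800 × 16/10 ≈ 1280.00 px.
The frame scales by 1844/1600 = 1.1525; 1280.00 × 1.1525 ≈ 1475.20 px.

1475 px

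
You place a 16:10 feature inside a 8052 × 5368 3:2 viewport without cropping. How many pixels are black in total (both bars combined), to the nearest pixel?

2701446 pixels

Since 1.600 > 1.500, the feature is width-limited.
The feature is 8052 × 10/16 ≈ 5032.5000 px tall.
Leftover height: 5368 − 5032.5000 = 335.5000 px.
Across the 8052-px span: 335.5000 × 8052 ≈ 2701446 px.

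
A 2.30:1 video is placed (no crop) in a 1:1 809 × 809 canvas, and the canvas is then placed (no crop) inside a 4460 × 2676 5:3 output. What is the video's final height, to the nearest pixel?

1163 px

First fit — 2.30:1 into 809×809 spans the width: 809.00 × 351.74.
The 1:1 canvas is height-limited in 4460×2676, giving 2676.00 × 2676.00; scale factor 3.3078.
Applying the same ×3.3078: 351.74 → 1163.48.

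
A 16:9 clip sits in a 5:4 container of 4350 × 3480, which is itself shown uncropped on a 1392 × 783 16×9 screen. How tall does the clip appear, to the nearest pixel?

551 px

First fit — 16:9 into 4350×3480 spans the width: 4350.00 × 2446.88.
The 5:4 canvas is height-limited in 1392×783, giving 978.75 × 783.00; scale factor 0.2250.
Applying the same ×0.2250: 2446.88 → 550.55.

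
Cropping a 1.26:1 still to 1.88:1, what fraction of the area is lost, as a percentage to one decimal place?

1.88:1 is wider than 1.26:1, so the crop keeps the full width and trims the height.
Area ratio = (1.260)/(1.880) = 67.02%; the remaining 32.98% is cropped out.

33.0%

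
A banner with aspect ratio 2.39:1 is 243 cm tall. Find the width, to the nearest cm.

At 2.39:1, 243 × 2.390 ≈ 580.77.

581 cm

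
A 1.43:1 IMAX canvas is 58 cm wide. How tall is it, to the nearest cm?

At 1.43:1 IMAX, 58 / 1.430 ≈ 40.56.

41 cm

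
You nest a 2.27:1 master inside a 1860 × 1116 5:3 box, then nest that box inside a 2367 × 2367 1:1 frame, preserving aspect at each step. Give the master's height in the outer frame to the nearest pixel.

1043 px

First fit — 2.27:1 into 1860×1116 spans the width: 1860.00 × 819.38.
Second fit — the 5:3 canvas into 2367×2367 spans the width: 2367.00 × 1420.20 (×1.2726 from 1860×1116).
The master scales with it: height 819.38 × 1.2726 ≈ 1042.73.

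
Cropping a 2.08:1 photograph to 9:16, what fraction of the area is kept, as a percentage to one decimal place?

27.0%

Going from 2.08:1 to 9:16 means cutting width while keeping height.
Area ratio = (0.562)/(2.080) = 27.04% retained.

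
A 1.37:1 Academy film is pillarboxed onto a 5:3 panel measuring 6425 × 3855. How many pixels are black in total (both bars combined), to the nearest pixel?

4408771 pixels

1.37:1 Academy is narrower than 5:3, so it spans the full height.
The film is 3855 × 1.370 ≈ 5281.3500 px wide.
6425 − 5281.3500 = 1143.6500 px of bars.
Bar area = 1143.6500 × 3855 ≈ 4408771 px.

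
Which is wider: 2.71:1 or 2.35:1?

2.71 and 2.35; 2.71 > 2.35.

2.71:1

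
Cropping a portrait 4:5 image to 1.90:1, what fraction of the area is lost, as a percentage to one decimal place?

57.9%

The width stays; only height is cut (since 1.90:1 is wider than portrait 4:5).
Area ratio = (0.800)/(1.900) = 42.11%; the remaining 57.89% is cropped out.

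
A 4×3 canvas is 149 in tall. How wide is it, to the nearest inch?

Width = 149·4/3 = 198.67.

199 in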